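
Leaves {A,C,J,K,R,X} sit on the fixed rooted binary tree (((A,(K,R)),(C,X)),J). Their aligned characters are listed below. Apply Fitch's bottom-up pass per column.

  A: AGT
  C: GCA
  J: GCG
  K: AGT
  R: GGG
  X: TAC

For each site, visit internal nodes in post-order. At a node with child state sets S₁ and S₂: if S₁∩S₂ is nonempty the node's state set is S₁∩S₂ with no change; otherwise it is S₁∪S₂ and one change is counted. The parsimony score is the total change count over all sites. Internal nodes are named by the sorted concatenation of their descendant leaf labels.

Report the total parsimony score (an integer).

KR@0: {A} ∪ {G} = {A,G} (union, +1)
AKR@0: {A} ∩ {A,G} = {A} (intersection, +0)
CX@0: {G} ∪ {T} = {G,T} (union, +1)
ACKRX@0: {A} ∪ {G,T} = {A,G,T} (union, +1)
ACJKRX@0: {A,G,T} ∩ {G} = {G} (intersection, +0)
KR@1: {G} ∩ {G} = {G} (intersection, +0)
AKR@1: {G} ∩ {G} = {G} (intersection, +0)
CX@1: {C} ∪ {A} = {A,C} (union, +1)
ACKRX@1: {G} ∪ {A,C} = {A,C,G} (union, +1)
ACJKRX@1: {A,C,G} ∩ {C} = {C} (intersection, +0)
KR@2: {T} ∪ {G} = {G,T} (union, +1)
AKR@2: {T} ∩ {G,T} = {T} (intersection, +0)
CX@2: {A} ∪ {C} = {A,C} (union, +1)
ACKRX@2: {T} ∪ {A,C} = {A,C,T} (union, +1)
ACJKRX@2: {A,C,T} ∪ {G} = {A,C,G,T} (union, +1)
per-site changes: [3, 2, 4]; total = 9

9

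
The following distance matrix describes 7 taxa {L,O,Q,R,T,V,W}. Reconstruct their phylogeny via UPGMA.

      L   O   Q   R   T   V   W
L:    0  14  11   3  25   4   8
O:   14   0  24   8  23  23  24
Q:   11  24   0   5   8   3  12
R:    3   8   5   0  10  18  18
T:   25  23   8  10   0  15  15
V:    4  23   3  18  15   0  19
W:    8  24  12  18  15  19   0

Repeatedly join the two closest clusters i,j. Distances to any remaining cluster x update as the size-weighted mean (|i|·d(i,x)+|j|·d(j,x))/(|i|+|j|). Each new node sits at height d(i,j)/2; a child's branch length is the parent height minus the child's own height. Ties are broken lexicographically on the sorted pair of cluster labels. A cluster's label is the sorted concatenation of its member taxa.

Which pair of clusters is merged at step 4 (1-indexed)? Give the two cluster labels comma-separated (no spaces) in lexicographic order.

iteration 1: select L,R (d=3); attach at lengths (3/2, 3/2); label the merged cluster LR
  updated: d(LR,O)=11, d(LR,Q)=8, d(LR,T)=35/2, d(LR,V)=11, d(LR,W)=13
iteration 2: select Q,V (d=3); attach at lengths (3/2, 3/2); label the merged cluster QV
  updated: d(LR,QV)=19/2, d(O,QV)=47/2, d(QV,T)=23/2, d(QV,W)=31/2
iteration 3: select LR,QV (d=19/2); attach at lengths (13/4, 13/4); label the merged cluster LQRV
  updated: d(LQRV,O)=69/4, d(LQRV,T)=29/2, d(LQRV,W)=57/4
iteration 4: select LQRV,W (d=57/4); attach at lengths (19/8, 57/8); label the merged cluster LQRVW
  updated: d(LQRVW,O)=93/5, d(LQRVW,T)=73/5
iteration 5: select LQRVW,T (d=73/5); attach at lengths (7/40, 73/10); label the merged cluster LQRTVW
  updated: d(LQRTVW,O)=58/3
iteration 6: select LQRTVW,O (d=58/3); attach at lengths (71/30, 29/3); label the merged cluster LOQRTVW
final tree: (((((L:3/2,R:3/2):13/4,(Q:3/2,V:3/2):13/4):19/8,W:57/8):7/40,T:73/10):71/30,O:29/3)
total length: 4981/120

LQRV,W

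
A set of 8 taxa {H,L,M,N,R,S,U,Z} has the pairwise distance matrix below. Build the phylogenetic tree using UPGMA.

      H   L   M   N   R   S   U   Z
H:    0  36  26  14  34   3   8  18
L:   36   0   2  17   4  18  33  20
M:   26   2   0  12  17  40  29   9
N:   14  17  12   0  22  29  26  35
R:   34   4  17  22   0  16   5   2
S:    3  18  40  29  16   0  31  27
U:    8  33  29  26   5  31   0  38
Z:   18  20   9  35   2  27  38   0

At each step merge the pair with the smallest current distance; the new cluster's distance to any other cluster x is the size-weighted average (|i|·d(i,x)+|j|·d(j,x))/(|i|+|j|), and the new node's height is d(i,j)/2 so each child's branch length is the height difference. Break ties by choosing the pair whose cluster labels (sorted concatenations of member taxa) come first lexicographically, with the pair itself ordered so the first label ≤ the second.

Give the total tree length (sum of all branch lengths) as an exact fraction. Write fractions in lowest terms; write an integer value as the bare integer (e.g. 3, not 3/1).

3371/60

iteration 1: select L,M (d=2); attach at lengths (1, 1); label the merged cluster LM
  updated: d(H,LM)=31, d(LM,N)=29/2, d(LM,R)=21/2, d(LM,S)=29, d(LM,U)=31, d(LM,Z)=29/2
iteration 2: select R,Z (d=2); attach at lengths (1, 1); label the merged cluster RZ
  updated: d(H,RZ)=26, d(LM,RZ)=25/2, d(N,RZ)=57/2, d(RZ,S)=43/2, d(RZ,U)=43/2
iteration 3: select H,S (d=3); attach at lengths (3/2, 3/2); label the merged cluster HS
  updated: d(HS,LM)=30, d(HS,N)=43/2, d(HS,RZ)=95/4, d(HS,U)=39/2
iteration 4: select LM,RZ (d=25/2); attach at lengths (21/4, 21/4); label the merged cluster LMRZ
  updated: d(HS,LMRZ)=215/8, d(LMRZ,N)=43/2, d(LMRZ,U)=105/4
iteration 5: select HS,U (d=39/2); attach at lengths (33/4, 39/4); label the merged cluster HSU
  updated: d(HSU,LMRZ)=80/3, d(HSU,N)=23
iteration 6: select LMRZ,N (d=43/2); attach at lengths (9/2, 43/4); label the merged cluster LMNRZ
  updated: d(HSU,LMNRZ)=389/15
iteration 7: select HSU,LMNRZ (d=389/15); attach at lengths (193/60, 133/60); label the merged cluster HLMNRSUZ
final tree: (((H:3/2,S:3/2):33/4,U:39/4):193/60,(((L:1,M:1):21/4,(R:1,Z:1):21/4):9/2,N:43/4):133/60)
total length: 3371/60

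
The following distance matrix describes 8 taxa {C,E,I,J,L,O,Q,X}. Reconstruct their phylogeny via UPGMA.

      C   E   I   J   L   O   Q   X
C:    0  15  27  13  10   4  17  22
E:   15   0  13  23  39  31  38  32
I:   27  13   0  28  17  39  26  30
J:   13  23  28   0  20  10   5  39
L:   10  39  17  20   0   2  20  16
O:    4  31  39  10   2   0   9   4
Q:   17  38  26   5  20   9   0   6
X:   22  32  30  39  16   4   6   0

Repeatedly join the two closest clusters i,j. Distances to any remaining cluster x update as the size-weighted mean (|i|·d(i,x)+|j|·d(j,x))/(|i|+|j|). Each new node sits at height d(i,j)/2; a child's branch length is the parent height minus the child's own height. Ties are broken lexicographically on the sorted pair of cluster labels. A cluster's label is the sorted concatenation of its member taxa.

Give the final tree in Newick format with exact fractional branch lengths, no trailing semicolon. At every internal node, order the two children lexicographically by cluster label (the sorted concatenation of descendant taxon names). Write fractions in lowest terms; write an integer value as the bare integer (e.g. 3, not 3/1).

step 1: merge (L,O) at d=2; branch lengths L→1, O→1; new cluster LO
  updated: d(C,LO)=7, d(E,LO)=35, d(I,LO)=28, d(J,LO)=15, d(LO,Q)=29/2, d(LO,X)=10
step 2: merge (J,Q) at d=5; branch lengths J→5/2, Q→5/2; new cluster JQ
  updated: d(C,JQ)=15, d(E,JQ)=61/2, d(I,JQ)=27, d(JQ,LO)=59/4, d(JQ,X)=45/2
step 3: merge (C,LO) at d=7; branch lengths C→7/2, LO→5/2; new cluster CLO
  updated: d(CLO,E)=85/3, d(CLO,I)=83/3, d(CLO,JQ)=89/6, d(CLO,X)=14
step 4: merge (E,I) at d=13; branch lengths E→13/2, I→13/2; new cluster EI
  updated: d(CLO,EI)=28, d(EI,JQ)=115/4, d(EI,X)=31
step 5: merge (CLO,X) at d=14; branch lengths CLO→7/2, X→7; new cluster CLOX
  updated: d(CLOX,EI)=115/4, d(CLOX,JQ)=67/4
step 6: merge (CLOX,JQ) at d=67/4; branch lengths CLOX→11/8, JQ→47/8; new cluster CJLOQX
  updated: d(CJLOQX,EI)=115/4
step 7: merge (CJLOQX,EI) at d=115/4; branch lengths CJLOQX→6, EI→63/8; new cluster CEIJLOQX
final tree: ((((C:7/2,(L:1,O:1):5/2):7/2,X:7):11/8,(J:5/2,Q:5/2):47/8):6,(E:13/2,I:13/2):63/8)
total length: 461/8

((((C:7/2,(L:1,O:1):5/2):7/2,X:7):11/8,(J:5/2,Q:5/2):47/8):6,(E:13/2,I:13/2):63/8)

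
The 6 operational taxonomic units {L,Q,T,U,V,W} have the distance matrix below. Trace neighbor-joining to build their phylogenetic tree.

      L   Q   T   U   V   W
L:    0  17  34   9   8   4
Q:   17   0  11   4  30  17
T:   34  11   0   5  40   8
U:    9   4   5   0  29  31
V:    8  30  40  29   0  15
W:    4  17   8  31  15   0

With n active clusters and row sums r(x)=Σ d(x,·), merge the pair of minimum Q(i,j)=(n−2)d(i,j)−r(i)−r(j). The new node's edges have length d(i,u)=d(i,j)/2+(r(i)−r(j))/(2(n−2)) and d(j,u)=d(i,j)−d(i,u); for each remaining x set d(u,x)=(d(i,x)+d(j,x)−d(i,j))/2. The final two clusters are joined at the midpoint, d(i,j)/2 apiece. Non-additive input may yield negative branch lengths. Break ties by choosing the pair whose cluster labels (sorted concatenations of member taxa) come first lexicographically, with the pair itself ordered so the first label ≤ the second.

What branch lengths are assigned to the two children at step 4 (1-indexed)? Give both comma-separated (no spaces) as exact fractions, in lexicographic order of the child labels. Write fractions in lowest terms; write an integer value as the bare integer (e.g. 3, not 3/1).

3,29/8

1. join L+V (d=8, Q=-162) ⇒ LV; edges |L|=-9/4, |V|=41/4
  updated: d(LV,Q)=39/2, d(LV,T)=33, d(LV,U)=15, d(LV,W)=11/2
2. join LV+W (d=11/2, Q=-118) ⇒ LVW; edges |LV|=14/3, |W|=5/6
  updated: d(LVW,Q)=31/2, d(LVW,T)=71/4, d(LVW,U)=81/4
3. join LVW+Q (d=31/2, Q=-53) ⇒ LQVW; edges |LVW|=27/2, |Q|=2
  updated: d(LQVW,T)=53/8, d(LQVW,U)=35/8
4. join LQVW+T (d=53/8, Q=-16) ⇒ LQTVW; edges |LQVW|=3, |T|=29/8
  updated: d(LQTVW,U)=11/8
5. join LQTVW+U (d=11/8) ⇒ LQTUVW; edges |LQTVW|=11/16, |U|=11/16
final tree: (((((L:-9/4,V:41/4):14/3,W:5/6):27/2,Q:2):3,T:29/8):11/16,U:11/16)
total length: 37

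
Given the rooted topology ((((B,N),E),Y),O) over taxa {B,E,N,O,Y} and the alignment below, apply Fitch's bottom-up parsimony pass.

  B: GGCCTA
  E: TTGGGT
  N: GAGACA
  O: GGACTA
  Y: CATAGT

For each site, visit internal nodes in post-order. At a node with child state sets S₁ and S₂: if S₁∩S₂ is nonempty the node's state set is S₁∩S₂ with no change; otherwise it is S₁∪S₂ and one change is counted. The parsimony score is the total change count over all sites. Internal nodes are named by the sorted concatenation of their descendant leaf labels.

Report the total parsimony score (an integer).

16

[col 0] BN: children B:{G}, N:{G} ∩→ {G}; cost 0
[col 0] BEN: children BN:{G}, E:{T} ∪→ {G,T}; cost 1
[col 0] BENY: children BEN:{G,T}, Y:{C} ∪→ {C,G,T}; cost 1
[col 0] BENOY: children BENY:{C,G,T}, O:{G} ∩→ {G}; cost 0
[col 1] BN: children B:{G}, N:{A} ∪→ {A,G}; cost 1
[col 1] BEN: children BN:{A,G}, E:{T} ∪→ {A,G,T}; cost 1
[col 1] BENY: children BEN:{A,G,T}, Y:{A} ∩→ {A}; cost 0
[col 1] BENOY: children BENY:{A}, O:{G} ∪→ {A,G}; cost 1
[col 2] BN: children B:{C}, N:{G} ∪→ {C,G}; cost 1
[col 2] BEN: children BN:{C,G}, E:{G} ∩→ {G}; cost 0
[col 2] BENY: children BEN:{G}, Y:{T} ∪→ {G,T}; cost 1
[col 2] BENOY: children BENY:{G,T}, O:{A} ∪→ {A,G,T}; cost 1
[col 3] BN: children B:{C}, N:{A} ∪→ {A,C}; cost 1
[col 3] BEN: children BN:{A,C}, E:{G} ∪→ {A,C,G}; cost 1
[col 3] BENY: children BEN:{A,C,G}, Y:{A} ∩→ {A}; cost 0
[col 3] BENOY: children BENY:{A}, O:{C} ∪→ {A,C}; cost 1
[col 4] BN: children B:{T}, N:{C} ∪→ {C,T}; cost 1
[col 4] BEN: children BN:{C,T}, E:{G} ∪→ {C,G,T}; cost 1
[col 4] BENY: children BEN:{C,G,T}, Y:{G} ∩→ {G}; cost 0
[col 4] BENOY: children BENY:{G}, O:{T} ∪→ {G,T}; cost 1
[col 5] BN: children B:{A}, N:{A} ∩→ {A}; cost 0
[col 5] BEN: children BN:{A}, E:{T} ∪→ {A,T}; cost 1
[col 5] BENY: children BEN:{A,T}, Y:{T} ∩→ {T}; cost 0
[col 5] BENOY: children BENY:{T}, O:{A} ∪→ {A,T}; cost 1
per-site changes: [2, 3, 3, 3, 3, 2]; total = 16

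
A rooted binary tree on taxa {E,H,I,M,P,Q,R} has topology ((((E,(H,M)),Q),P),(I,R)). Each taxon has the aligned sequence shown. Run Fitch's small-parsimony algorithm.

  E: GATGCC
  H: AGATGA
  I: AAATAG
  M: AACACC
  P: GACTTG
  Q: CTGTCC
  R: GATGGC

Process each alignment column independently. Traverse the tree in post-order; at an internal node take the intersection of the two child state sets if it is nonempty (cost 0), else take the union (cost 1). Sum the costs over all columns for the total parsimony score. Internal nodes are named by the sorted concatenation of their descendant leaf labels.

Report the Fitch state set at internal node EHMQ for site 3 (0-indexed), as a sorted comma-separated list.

site 0, node HM: H={A} ∩ M={A} → {A} (+0)
site 0, node EHM: E={G} ∪ HM={A} → {A,G} (+1)
site 0, node EHMQ: EHM={A,G} ∪ Q={C} → {A,C,G} (+1)
site 0, node EHMPQ: EHMQ={A,C,G} ∩ P={G} → {G} (+0)
site 0, node IR: I={A} ∪ R={G} → {A,G} (+1)
site 0, node EHIMPQR: EHMPQ={G} ∩ IR={A,G} → {G} (+0)
site 1, node HM: H={G} ∪ M={A} → {A,G} (+1)
site 1, node EHM: E={A} ∩ HM={A,G} → {A} (+0)
site 1, node EHMQ: EHM={A} ∪ Q={T} → {A,T} (+1)
site 1, node EHMPQ: EHMQ={A,T} ∩ P={A} → {A} (+0)
site 1, node IR: I={A} ∩ R={A} → {A} (+0)
site 1, node EHIMPQR: EHMPQ={A} ∩ IR={A} → {A} (+0)
site 2, node HM: H={A} ∪ M={C} → {A,C} (+1)
site 2, node EHM: E={T} ∪ HM={A,C} → {A,C,T} (+1)
site 2, node EHMQ: EHM={A,C,T} ∪ Q={G} → {A,C,G,T} (+1)
site 2, node EHMPQ: EHMQ={A,C,G,T} ∩ P={C} → {C} (+0)
site 2, node IR: I={A} ∪ R={T} → {A,T} (+1)
site 2, node EHIMPQR: EHMPQ={C} ∪ IR={A,T} → {A,C,T} (+1)
site 3, node HM: H={T} ∪ M={A} → {A,T} (+1)
site 3, node EHM: E={G} ∪ HM={A,T} → {A,G,T} (+1)
site 3, node EHMQ: EHM={A,G,T} ∩ Q={T} → {T} (+0)
site 3, node EHMPQ: EHMQ={T} ∩ P={T} → {T} (+0)
site 3, node IR: I={T} ∪ R={G} → {G,T} (+1)
site 3, node EHIMPQR: EHMPQ={T} ∩ IR={G,T} → {T} (+0)
site 4, node HM: H={G} ∪ M={C} → {C,G} (+1)
site 4, node EHM: E={C} ∩ HM={C,G} → {C} (+0)
site 4, node EHMQ: EHM={C} ∩ Q={C} → {C} (+0)
site 4, node EHMPQ: EHMQ={C} ∪ P={T} → {C,T} (+1)
site 4, node IR: I={A} ∪ R={G} → {A,G} (+1)
site 4, node EHIMPQR: EHMPQ={C,T} ∪ IR={A,G} → {A,C,G,T} (+1)
site 5, node HM: H={A} ∪ M={C} → {A,C} (+1)
site 5, node EHM: E={C} ∩ HM={A,C} → {C} (+0)
site 5, node EHMQ: EHM={C} ∩ Q={C} → {C} (+0)
site 5, node EHMPQ: EHMQ={C} ∪ P={G} → {C,G} (+1)
site 5, node IR: I={G} ∪ R={C} → {C,G} (+1)
site 5, node EHIMPQR: EHMPQ={C,G} ∩ IR={C,G} → {C,G} (+0)
per-site changes: [3, 2, 5, 3, 4, 3]; total = 20

T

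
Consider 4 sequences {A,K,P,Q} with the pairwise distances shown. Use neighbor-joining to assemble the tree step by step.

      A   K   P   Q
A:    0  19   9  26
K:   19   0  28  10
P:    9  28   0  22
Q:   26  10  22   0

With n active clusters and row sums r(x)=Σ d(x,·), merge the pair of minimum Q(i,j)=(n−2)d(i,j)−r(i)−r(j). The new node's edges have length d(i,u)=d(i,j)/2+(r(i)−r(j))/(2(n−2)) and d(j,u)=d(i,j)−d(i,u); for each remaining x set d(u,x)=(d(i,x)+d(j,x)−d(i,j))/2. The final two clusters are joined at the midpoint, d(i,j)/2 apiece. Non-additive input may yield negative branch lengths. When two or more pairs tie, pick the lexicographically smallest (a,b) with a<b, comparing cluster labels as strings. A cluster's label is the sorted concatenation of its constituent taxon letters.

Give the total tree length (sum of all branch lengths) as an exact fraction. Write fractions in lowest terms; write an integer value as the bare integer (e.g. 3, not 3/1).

1. join A+P (d=9, Q=-95) ⇒ AP; edges |A|=13/4, |P|=23/4
  updated: d(AP,K)=19, d(AP,Q)=39/2
2. join AP+K (d=19, Q=-97/2) ⇒ AKP; edges |AP|=57/4, |K|=19/4
  updated: d(AKP,Q)=21/4
3. join AKP+Q (d=21/4) ⇒ AKPQ; edges |AKP|=21/8, |Q|=21/8
final tree: (((A:13/4,P:23/4):57/4,K:19/4):21/8,Q:21/8)
total length: 133/4

133/4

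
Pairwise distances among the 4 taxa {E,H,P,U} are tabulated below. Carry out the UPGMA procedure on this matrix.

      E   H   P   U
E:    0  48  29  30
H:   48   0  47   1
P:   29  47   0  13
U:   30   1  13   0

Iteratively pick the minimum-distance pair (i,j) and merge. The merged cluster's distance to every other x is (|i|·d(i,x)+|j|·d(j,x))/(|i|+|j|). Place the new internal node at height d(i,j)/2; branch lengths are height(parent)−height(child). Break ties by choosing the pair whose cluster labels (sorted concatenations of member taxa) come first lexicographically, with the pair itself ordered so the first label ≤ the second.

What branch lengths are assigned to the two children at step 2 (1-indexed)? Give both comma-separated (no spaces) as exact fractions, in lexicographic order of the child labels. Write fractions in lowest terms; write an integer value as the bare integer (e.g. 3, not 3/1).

step 1: merge (H,U) at d=1; branch lengths H→1/2, U→1/2; new cluster HU
  updated: d(E,HU)=39, d(HU,P)=30
step 2: merge (E,P) at d=29; branch lengths E→29/2, P→29/2; new cluster EP
  updated: d(EP,HU)=69/2
step 3: merge (EP,HU) at d=69/2; branch lengths EP→11/4, HU→67/4; new cluster EHPU
final tree: ((E:29/2,P:29/2):11/4,(H:1/2,U:1/2):67/4)
total length: 99/2

29/2,29/2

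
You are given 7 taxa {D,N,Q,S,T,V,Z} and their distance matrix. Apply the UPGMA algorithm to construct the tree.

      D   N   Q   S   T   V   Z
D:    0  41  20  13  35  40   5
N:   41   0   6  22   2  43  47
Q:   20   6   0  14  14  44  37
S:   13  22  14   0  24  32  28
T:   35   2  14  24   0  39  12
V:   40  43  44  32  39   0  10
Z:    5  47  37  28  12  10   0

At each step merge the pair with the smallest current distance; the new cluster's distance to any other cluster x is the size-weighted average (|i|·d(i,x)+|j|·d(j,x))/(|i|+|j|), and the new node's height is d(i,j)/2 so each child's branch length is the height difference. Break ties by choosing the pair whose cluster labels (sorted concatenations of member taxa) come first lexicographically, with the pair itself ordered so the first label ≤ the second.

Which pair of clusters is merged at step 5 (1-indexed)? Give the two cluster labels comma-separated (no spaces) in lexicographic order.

step 1: merge (N,T) at d=2; branch lengths N→1, T→1; new cluster NT
  updated: d(D,NT)=38, d(NT,Q)=10, d(NT,S)=23, d(NT,V)=41, d(NT,Z)=59/2
step 2: merge (D,Z) at d=5; branch lengths D→5/2, Z→5/2; new cluster DZ
  updated: d(DZ,NT)=135/4, d(DZ,Q)=57/2, d(DZ,S)=41/2, d(DZ,V)=25
step 3: merge (NT,Q) at d=10; branch lengths NT→4, Q→5; new cluster NQT
  updated: d(DZ,NQT)=32, d(NQT,S)=20, d(NQT,V)=42
step 4: merge (NQT,S) at d=20; branch lengths NQT→5, S→10; new cluster NQST
  updated: d(DZ,NQST)=233/8, d(NQST,V)=79/2
step 5: merge (DZ,V) at d=25; branch lengths DZ→10, V→25/2; new cluster DVZ
  updated: d(DVZ,NQST)=391/12
step 6: merge (DVZ,NQST) at d=391/12; branch lengths DVZ→91/24, NQST→151/24; new cluster DNQSTVZ
final tree: (((D:5/2,Z:5/2):10,V:25/2):91/24,(((N:1,T:1):4,Q:5):5,S:10):151/24)
total length: 763/12

DZ,V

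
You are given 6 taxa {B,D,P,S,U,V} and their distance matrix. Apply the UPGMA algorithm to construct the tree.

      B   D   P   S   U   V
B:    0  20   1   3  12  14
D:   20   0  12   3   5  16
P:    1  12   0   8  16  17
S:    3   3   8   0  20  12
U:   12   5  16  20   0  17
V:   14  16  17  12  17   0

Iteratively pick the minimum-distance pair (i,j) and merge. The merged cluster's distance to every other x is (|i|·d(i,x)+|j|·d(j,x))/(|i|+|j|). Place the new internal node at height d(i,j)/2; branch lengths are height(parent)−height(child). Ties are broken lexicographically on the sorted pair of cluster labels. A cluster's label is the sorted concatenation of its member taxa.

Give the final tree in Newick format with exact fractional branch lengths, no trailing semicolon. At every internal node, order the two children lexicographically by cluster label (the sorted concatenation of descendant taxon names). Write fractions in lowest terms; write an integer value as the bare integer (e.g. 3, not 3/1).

((((B:1/2,P:1/2):39/8,(D:3/2,S:3/2):31/8):5/4,U:53/8):39/40,V:38/5)

1. join B+P (d=1) ⇒ BP; edges |B|=1/2, |P|=1/2
  updated: d(BP,D)=16, d(BP,S)=11/2, d(BP,U)=14, d(BP,V)=31/2
2. join D+S (d=3) ⇒ DS; edges |D|=3/2, |S|=3/2
  updated: d(BP,DS)=43/4, d(DS,U)=25/2, d(DS,V)=14
3. join BP+DS (d=43/4) ⇒ BDPS; edges |BP|=39/8, |DS|=31/8
  updated: d(BDPS,U)=53/4, d(BDPS,V)=59/4
4. join BDPS+U (d=53/4) ⇒ BDPSU; edges |BDPS|=5/4, |U|=53/8
  updated: d(BDPSU,V)=76/5
5. join BDPSU+V (d=76/5) ⇒ BDPSUV; edges |BDPSU|=39/40, |V|=38/5
final tree: ((((B:1/2,P:1/2):39/8,(D:3/2,S:3/2):31/8):5/4,U:53/8):39/40,V:38/5)
total length: 146/5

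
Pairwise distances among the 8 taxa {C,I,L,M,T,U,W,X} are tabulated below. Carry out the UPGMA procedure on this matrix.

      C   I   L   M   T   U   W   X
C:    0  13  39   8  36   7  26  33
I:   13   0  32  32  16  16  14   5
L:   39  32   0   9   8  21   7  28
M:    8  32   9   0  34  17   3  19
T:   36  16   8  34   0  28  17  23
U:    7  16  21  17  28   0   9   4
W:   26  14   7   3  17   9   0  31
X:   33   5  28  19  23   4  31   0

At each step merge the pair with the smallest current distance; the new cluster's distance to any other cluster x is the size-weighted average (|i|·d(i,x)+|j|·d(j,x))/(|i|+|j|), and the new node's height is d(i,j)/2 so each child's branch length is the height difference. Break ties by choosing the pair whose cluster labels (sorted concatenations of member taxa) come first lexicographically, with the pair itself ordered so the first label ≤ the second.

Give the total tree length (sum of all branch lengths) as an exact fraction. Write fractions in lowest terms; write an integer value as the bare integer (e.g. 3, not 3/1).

2645/48

step 1: merge (M,W) at d=3; branch lengths M→3/2, W→3/2; new cluster MW
  updated: d(C,MW)=17, d(I,MW)=23, d(L,MW)=8, d(MW,T)=51/2, d(MW,U)=13, d(MW,X)=25
step 2: merge (U,X) at d=4; branch lengths U→2, X→2; new cluster UX
  updated: d(C,UX)=20, d(I,UX)=21/2, d(L,UX)=49/2, d(MW,UX)=19, d(T,UX)=51/2
step 3: merge (L,MW) at d=8; branch lengths L→4, MW→5/2; new cluster LMW
  updated: d(C,LMW)=73/3, d(I,LMW)=26, d(LMW,T)=59/3, d(LMW,UX)=125/6
step 4: merge (I,UX) at d=21/2; branch lengths I→21/4, UX→13/4; new cluster IUX
  updated: d(C,IUX)=53/3, d(IUX,LMW)=203/9, d(IUX,T)=67/3
step 5: merge (C,IUX) at d=53/3; branch lengths C→53/6, IUX→43/12; new cluster CIUX
  updated: d(CIUX,LMW)=23, d(CIUX,T)=103/4
step 6: merge (LMW,T) at d=59/3; branch lengths LMW→35/6, T→59/6; new cluster LMTW
  updated: d(CIUX,LMTW)=379/16
step 7: merge (CIUX,LMTW) at d=379/16; branch lengths CIUX→289/96, LMTW→193/96; new cluster CILMTUWX
final tree: ((C:53/6,(I:21/4,(U:2,X:2):13/4):43/12):289/96,((L:4,(M:3/2,W:3/2):5/2):35/6,T:59/6):193/96)
total length: 2645/48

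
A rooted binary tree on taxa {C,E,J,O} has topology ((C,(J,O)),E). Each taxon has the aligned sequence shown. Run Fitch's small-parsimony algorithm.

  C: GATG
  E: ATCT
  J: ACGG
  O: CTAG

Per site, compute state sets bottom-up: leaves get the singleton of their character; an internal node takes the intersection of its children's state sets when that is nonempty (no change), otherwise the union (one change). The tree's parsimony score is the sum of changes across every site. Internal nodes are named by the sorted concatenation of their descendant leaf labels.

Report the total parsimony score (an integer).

[col 0] JO: children J:{A}, O:{C} ∪→ {A,C}; cost 1
[col 0] CJO: children C:{G}, JO:{A,C} ∪→ {A,C,G}; cost 1
[col 0] CEJO: children CJO:{A,C,G}, E:{A} ∩→ {A}; cost 0
[col 1] JO: children J:{C}, O:{T} ∪→ {C,T}; cost 1
[col 1] CJO: children C:{A}, JO:{C,T} ∪→ {A,C,T}; cost 1
[col 1] CEJO: children CJO:{A,C,T}, E:{T} ∩→ {T}; cost 0
[col 2] JO: children J:{G}, O:{A} ∪→ {A,G}; cost 1
[col 2] CJO: children C:{T}, JO:{A,G} ∪→ {A,G,T}; cost 1
[col 2] CEJO: children CJO:{A,G,T}, E:{C} ∪→ {A,C,G,T}; cost 1
[col 3] JO: children J:{G}, O:{G} ∩→ {G}; cost 0
[col 3] CJO: children C:{G}, JO:{G} ∩→ {G}; cost 0
[col 3] CEJO: children CJO:{G}, E:{T} ∪→ {G,T}; cost 1
per-site changes: [2, 2, 3, 1]; total = 8

8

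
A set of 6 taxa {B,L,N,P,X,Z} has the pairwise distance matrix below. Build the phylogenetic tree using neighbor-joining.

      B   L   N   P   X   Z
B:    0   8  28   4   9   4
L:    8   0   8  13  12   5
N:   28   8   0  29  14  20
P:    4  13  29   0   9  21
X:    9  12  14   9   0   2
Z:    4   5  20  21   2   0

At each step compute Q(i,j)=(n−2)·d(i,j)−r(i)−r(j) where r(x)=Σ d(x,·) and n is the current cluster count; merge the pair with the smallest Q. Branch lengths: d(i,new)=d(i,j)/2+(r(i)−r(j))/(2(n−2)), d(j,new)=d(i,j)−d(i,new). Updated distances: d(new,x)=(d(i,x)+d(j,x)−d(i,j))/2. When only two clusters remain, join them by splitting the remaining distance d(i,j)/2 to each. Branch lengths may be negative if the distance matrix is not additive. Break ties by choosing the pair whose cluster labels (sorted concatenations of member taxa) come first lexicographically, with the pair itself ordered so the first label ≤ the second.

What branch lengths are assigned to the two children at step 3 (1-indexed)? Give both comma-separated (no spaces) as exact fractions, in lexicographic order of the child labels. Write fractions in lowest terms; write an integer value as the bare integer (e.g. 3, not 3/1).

27/4,27/4

iteration 1: select B,P (d=4, Q=-113); attach at lengths (-7/8, 39/8); label the merged cluster BP
  updated: d(BP,L)=17/2, d(BP,N)=53/2, d(BP,X)=7, d(BP,Z)=21/2
iteration 2: select L,N (d=8, Q=-78); attach at lengths (-11/6, 59/6); label the merged cluster LN
  updated: d(BP,LN)=27/2, d(LN,X)=9, d(LN,Z)=17/2
iteration 3: select BP,LN (d=27/2, Q=-35); attach at lengths (27/4, 27/4); label the merged cluster BLNP
  updated: d(BLNP,X)=5/4, d(BLNP,Z)=11/4
iteration 4: select BLNP,X (d=5/4, Q=-6); attach at lengths (1, 1/4); label the merged cluster BLNPX
  updated: d(BLNPX,Z)=7/4
iteration 5: select BLNPX,Z (d=7/4); attach at lengths (7/8, 7/8); label the merged cluster BLNPXZ
final tree: ((((B:-7/8,P:39/8):27/4,(L:-11/6,N:59/6):27/4):1,X:1/4):7/8,Z:7/8)
total length: 57/2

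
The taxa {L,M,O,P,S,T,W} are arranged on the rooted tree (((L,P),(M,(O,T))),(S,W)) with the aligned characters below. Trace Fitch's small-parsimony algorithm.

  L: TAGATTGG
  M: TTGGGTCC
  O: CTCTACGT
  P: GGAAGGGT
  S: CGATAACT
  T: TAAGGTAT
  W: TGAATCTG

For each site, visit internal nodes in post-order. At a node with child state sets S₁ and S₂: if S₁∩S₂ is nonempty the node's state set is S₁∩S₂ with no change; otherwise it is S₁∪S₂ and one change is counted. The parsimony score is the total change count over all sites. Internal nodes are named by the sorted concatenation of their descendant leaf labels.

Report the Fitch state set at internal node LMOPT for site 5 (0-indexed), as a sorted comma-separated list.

LP@0: {T} ∪ {G} = {G,T} (union, +1)
OT@0: {C} ∪ {T} = {C,T} (union, +1)
MOT@0: {T} ∩ {C,T} = {T} (intersection, +0)
LMOPT@0: {G,T} ∩ {T} = {T} (intersection, +0)
SW@0: {C} ∪ {T} = {C,T} (union, +1)
LMOPSTW@0: {T} ∩ {C,T} = {T} (intersection, +0)
LP@1: {A} ∪ {G} = {A,G} (union, +1)
OT@1: {T} ∪ {A} = {A,T} (union, +1)
MOT@1: {T} ∩ {A,T} = {T} (intersection, +0)
LMOPT@1: {A,G} ∪ {T} = {A,G,T} (union, +1)
SW@1: {G} ∩ {G} = {G} (intersection, +0)
LMOPSTW@1: {A,G,T} ∩ {G} = {G} (intersection, +0)
LP@2: {G} ∪ {A} = {A,G} (union, +1)
OT@2: {C} ∪ {A} = {A,C} (union, +1)
MOT@2: {G} ∪ {A,C} = {A,C,G} (union, +1)
LMOPT@2: {A,G} ∩ {A,C,G} = {A,G} (intersection, +0)
SW@2: {A} ∩ {A} = {A} (intersection, +0)
LMOPSTW@2: {A,G} ∩ {A} = {A} (intersection, +0)
LP@3: {A} ∩ {A} = {A} (intersection, +0)
OT@3: {T} ∪ {G} = {G,T} (union, +1)
MOT@3: {G} ∩ {G,T} = {G} (intersection, +0)
LMOPT@3: {A} ∪ {G} = {A,G} (union, +1)
SW@3: {T} ∪ {A} = {A,T} (union, +1)
LMOPSTW@3: {A,G} ∩ {A,T} = {A} (intersection, +0)
LP@4: {T} ∪ {G} = {G,T} (union, +1)
OT@4: {A} ∪ {G} = {A,G} (union, +1)
MOT@4: {G} ∩ {A,G} = {G} (intersection, +0)
LMOPT@4: {G,T} ∩ {G} = {G} (intersection, +0)
SW@4: {A} ∪ {T} = {A,T} (union, +1)
LMOPSTW@4: {G} ∪ {A,T} = {A,G,T} (union, +1)
LP@5: {T} ∪ {G} = {G,T} (union, +1)
OT@5: {C} ∪ {T} = {C,T} (union, +1)
MOT@5: {T} ∩ {C,T} = {T} (intersection, +0)
LMOPT@5: {G,T} ∩ {T} = {T} (intersection, +0)
SW@5: {A} ∪ {C} = {A,C} (union, +1)
LMOPSTW@5: {T} ∪ {A,C} = {A,C,T} (union, +1)
LP@6: {G} ∩ {G} = {G} (intersection, +0)
OT@6: {G} ∪ {A} = {A,G} (union, +1)
MOT@6: {C} ∪ {A,G} = {A,C,G} (union, +1)
LMOPT@6: {G} ∩ {A,C,G} = {G} (intersection, +0)
SW@6: {C} ∪ {T} = {C,T} (union, +1)
LMOPSTW@6: {G} ∪ {C,T} = {C,G,T} (union, +1)
LP@7: {G} ∪ {T} = {G,T} (union, +1)
OT@7: {T} ∩ {T} = {T} (intersection, +0)
MOT@7: {C} ∪ {T} = {C,T} (union, +1)
LMOPT@7: {G,T} ∩ {C,T} = {T} (intersection, +0)
SW@7: {T} ∪ {G} = {G,T} (union, +1)
LMOPSTW@7: {T} ∩ {G,T} = {T} (intersection, +0)
per-site changes: [3, 3, 3, 3, 4, 4, 4, 3]; total = 27

T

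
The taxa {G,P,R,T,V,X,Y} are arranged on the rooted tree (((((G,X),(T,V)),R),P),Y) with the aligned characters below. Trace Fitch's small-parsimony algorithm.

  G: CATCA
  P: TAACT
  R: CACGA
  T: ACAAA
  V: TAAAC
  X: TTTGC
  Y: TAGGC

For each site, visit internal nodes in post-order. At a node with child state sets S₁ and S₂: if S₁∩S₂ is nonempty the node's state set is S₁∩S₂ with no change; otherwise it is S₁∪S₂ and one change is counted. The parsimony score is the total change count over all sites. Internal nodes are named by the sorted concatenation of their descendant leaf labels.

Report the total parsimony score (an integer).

GX@0: {C} ∪ {T} = {C,T} (union, +1)
TV@0: {A} ∪ {T} = {A,T} (union, +1)
GTVX@0: {C,T} ∩ {A,T} = {T} (intersection, +0)
GRTVX@0: {T} ∪ {C} = {C,T} (union, +1)
GPRTVX@0: {C,T} ∩ {T} = {T} (intersection, +0)
GPRTVXY@0: {T} ∩ {T} = {T} (intersection, +0)
GX@1: {A} ∪ {T} = {A,T} (union, +1)
TV@1: {C} ∪ {A} = {A,C} (union, +1)
GTVX@1: {A,T} ∩ {A,C} = {A} (intersection, +0)
GRTVX@1: {A} ∩ {A} = {A} (intersection, +0)
GPRTVX@1: {A} ∩ {A} = {A} (intersection, +0)
GPRTVXY@1: {A} ∩ {A} = {A} (intersection, +0)
GX@2: {T} ∩ {T} = {T} (intersection, +0)
TV@2: {A} ∩ {A} = {A} (intersection, +0)
GTVX@2: {T} ∪ {A} = {A,T} (union, +1)
GRTVX@2: {A,T} ∪ {C} = {A,C,T} (union, +1)
GPRTVX@2: {A,C,T} ∩ {A} = {A} (intersection, +0)
GPRTVXY@2: {A} ∪ {G} = {A,G} (union, +1)
GX@3: {C} ∪ {G} = {C,G} (union, +1)
TV@3: {A} ∩ {A} = {A} (intersection, +0)
GTVX@3: {C,G} ∪ {A} = {A,C,G} (union, +1)
GRTVX@3: {A,C,G} ∩ {G} = {G} (intersection, +0)
GPRTVX@3: {G} ∪ {C} = {C,G} (union, +1)
GPRTVXY@3: {C,G} ∩ {G} = {G} (intersection, +0)
GX@4: {A} ∪ {C} = {A,C} (union, +1)
TV@4: {A} ∪ {C} = {A,C} (union, +1)
GTVX@4: {A,C} ∩ {A,C} = {A,C} (intersection, +0)
GRTVX@4: {A,C} ∩ {A} = {A} (intersection, +0)
GPRTVX@4: {A} ∪ {T} = {A,T} (union, +1)
GPRTVXY@4: {A,T} ∪ {C} = {A,C,T} (union, +1)
per-site changes: [3, 2, 3, 3, 4]; total = 15

15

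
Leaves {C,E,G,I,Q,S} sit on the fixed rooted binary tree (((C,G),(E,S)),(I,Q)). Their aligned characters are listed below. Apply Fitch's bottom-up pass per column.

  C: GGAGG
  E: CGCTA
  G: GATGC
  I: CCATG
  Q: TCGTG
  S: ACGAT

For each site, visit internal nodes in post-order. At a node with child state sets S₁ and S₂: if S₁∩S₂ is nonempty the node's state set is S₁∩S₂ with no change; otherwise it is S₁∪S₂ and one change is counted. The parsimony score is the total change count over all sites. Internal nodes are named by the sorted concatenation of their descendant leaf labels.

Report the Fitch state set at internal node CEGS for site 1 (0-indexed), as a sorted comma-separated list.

G

[col 0] CG: children C:{G}, G:{G} ∩→ {G}; cost 0
[col 0] ES: children E:{C}, S:{A} ∪→ {A,C}; cost 1
[col 0] CEGS: children CG:{G}, ES:{A,C} ∪→ {A,C,G}; cost 1
[col 0] IQ: children I:{C}, Q:{T} ∪→ {C,T}; cost 1
[col 0] CEGIQS: children CEGS:{A,C,G}, IQ:{C,T} ∩→ {C}; cost 0
[col 1] CG: children C:{G}, G:{A} ∪→ {A,G}; cost 1
[col 1] ES: children E:{G}, S:{C} ∪→ {C,G}; cost 1
[col 1] CEGS: children CG:{A,G}, ES:{C,G} ∩→ {G}; cost 0
[col 1] IQ: children I:{C}, Q:{C} ∩→ {C}; cost 0
[col 1] CEGIQS: children CEGS:{G}, IQ:{C} ∪→ {C,G}; cost 1
[col 2] CG: children C:{A}, G:{T} ∪→ {A,T}; cost 1
[col 2] ES: children E:{C}, S:{G} ∪→ {C,G}; cost 1
[col 2] CEGS: children CG:{A,T}, ES:{C,G} ∪→ {A,C,G,T}; cost 1
[col 2] IQ: children I:{A}, Q:{G} ∪→ {A,G}; cost 1
[col 2] CEGIQS: children CEGS:{A,C,G,T}, IQ:{A,G} ∩→ {A,G}; cost 0
[col 3] CG: children C:{G}, G:{G} ∩→ {G}; cost 0
[col 3] ES: children E:{T}, S:{A} ∪→ {A,T}; cost 1
[col 3] CEGS: children CG:{G}, ES:{A,T} ∪→ {A,G,T}; cost 1
[col 3] IQ: children I:{T}, Q:{T} ∩→ {T}; cost 0
[col 3] CEGIQS: children CEGS:{A,G,T}, IQ:{T} ∩→ {T}; cost 0
[col 4] CG: children C:{G}, G:{C} ∪→ {C,G}; cost 1
[col 4] ES: children E:{A}, S:{T} ∪→ {A,T}; cost 1
[col 4] CEGS: children CG:{C,G}, ES:{A,T} ∪→ {A,C,G,T}; cost 1
[col 4] IQ: children I:{G}, Q:{G} ∩→ {G}; cost 0
[col 4] CEGIQS: children CEGS:{A,C,G,T}, IQ:{G} ∩→ {G}; cost 0
per-site changes: [3, 3, 4, 2, 3]; total = 15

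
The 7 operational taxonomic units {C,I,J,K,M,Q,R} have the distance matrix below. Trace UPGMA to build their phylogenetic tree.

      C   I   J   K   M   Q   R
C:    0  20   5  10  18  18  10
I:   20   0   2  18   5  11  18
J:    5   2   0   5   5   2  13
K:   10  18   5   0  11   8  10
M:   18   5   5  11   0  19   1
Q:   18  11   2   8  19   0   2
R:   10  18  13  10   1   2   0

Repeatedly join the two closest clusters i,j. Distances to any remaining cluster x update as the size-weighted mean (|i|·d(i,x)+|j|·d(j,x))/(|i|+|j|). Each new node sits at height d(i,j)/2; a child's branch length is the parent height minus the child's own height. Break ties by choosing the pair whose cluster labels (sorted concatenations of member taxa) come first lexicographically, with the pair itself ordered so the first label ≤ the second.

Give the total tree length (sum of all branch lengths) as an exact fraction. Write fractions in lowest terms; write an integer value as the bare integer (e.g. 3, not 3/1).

1633/60

iteration 1: select M,R (d=1); attach at lengths (1/2, 1/2); label the merged cluster MR
  updated: d(C,MR)=14, d(I,MR)=23/2, d(J,MR)=9, d(K,MR)=21/2, d(MR,Q)=21/2
iteration 2: select I,J (d=2); attach at lengths (1, 1); label the merged cluster IJ
  updated: d(C,IJ)=25/2, d(IJ,K)=23/2, d(IJ,MR)=41/4, d(IJ,Q)=13/2
iteration 3: select IJ,Q (d=13/2); attach at lengths (9/4, 13/4); label the merged cluster IJQ
  updated: d(C,IJQ)=43/3, d(IJQ,K)=31/3, d(IJQ,MR)=31/3
iteration 4: select C,K (d=10); attach at lengths (5, 5); label the merged cluster CK
  updated: d(CK,IJQ)=37/3, d(CK,MR)=49/4
iteration 5: select IJQ,MR (d=31/3); attach at lengths (23/12, 14/3); label the merged cluster IJMQR
  updated: d(CK,IJMQR)=123/10
iteration 6: select CK,IJMQR (d=123/10); attach at lengths (23/20, 59/60); label the merged cluster CIJKMQR
final tree: ((C:5,K:5):23/20,(((I:1,J:1):9/4,Q:13/4):23/12,(M:1/2,R:1/2):14/3):59/60)
total length: 1633/60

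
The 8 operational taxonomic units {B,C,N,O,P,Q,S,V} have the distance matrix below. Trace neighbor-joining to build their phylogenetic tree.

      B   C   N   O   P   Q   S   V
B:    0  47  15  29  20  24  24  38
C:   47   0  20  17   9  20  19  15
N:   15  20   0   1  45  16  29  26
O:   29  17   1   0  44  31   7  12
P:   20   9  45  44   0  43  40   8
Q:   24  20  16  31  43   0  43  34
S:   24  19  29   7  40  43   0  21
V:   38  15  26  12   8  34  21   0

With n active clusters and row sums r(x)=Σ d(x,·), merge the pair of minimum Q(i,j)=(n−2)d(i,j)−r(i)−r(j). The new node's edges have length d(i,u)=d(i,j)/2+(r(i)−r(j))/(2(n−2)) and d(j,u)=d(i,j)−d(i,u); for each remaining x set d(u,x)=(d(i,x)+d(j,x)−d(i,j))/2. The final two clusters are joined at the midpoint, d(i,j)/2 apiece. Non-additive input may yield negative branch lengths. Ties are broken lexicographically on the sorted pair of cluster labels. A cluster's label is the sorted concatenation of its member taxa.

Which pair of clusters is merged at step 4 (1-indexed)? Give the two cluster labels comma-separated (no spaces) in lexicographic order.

iteration 1: select P,V (d=8, Q=-315); attach at lengths (103/12, -7/12); label the merged cluster PV
  updated: d(B,PV)=25, d(C,PV)=8, d(N,PV)=63/2, d(O,PV)=24, d(PV,Q)=69/2, d(PV,S)=53/2
iteration 2: select C,PV (d=8, Q=-481/2); attach at lengths (43/20, 117/20); label the merged cluster CPV
  updated: d(B,CPV)=32, d(CPV,N)=87/4, d(CPV,O)=33/2, d(CPV,Q)=93/4, d(CPV,S)=75/4
iteration 3: select O,S (d=7, Q=-713/4); attach at lengths (-37/32, 261/32); label the merged cluster OS
  updated: d(B,OS)=23, d(CPV,OS)=113/8, d(N,OS)=23/2, d(OS,Q)=67/2
iteration 4: select CPV,OS (d=113/8, Q=-1047/8); attach at lengths (137/16, 89/16); label the merged cluster COPSV
  updated: d(B,COPSV)=327/16, d(COPSV,N)=153/16, d(COPSV,Q)=341/16
iteration 5: select B,Q (d=24, Q=-291/4); attach at lengths (369/32, 399/32); label the merged cluster BQ
  updated: d(BQ,COPSV)=71/8, d(BQ,N)=7/2
iteration 6: select BQ,COPSV (d=71/8, Q=-351/16); attach at lengths (45/32, 239/32); label the merged cluster BCOPQSV
  updated: d(BCOPQSV,N)=67/32
iteration 7: select BCOPQSV,N (d=67/32); attach at lengths (67/64, 67/64); label the merged cluster BCNOPQSV
final tree: (((B:369/32,Q:399/32):45/32,((C:43/20,(P:103/12,V:-7/12):117/20):137/16,(O:-37/32,S:261/32):89/16):239/32):67/64,N:67/64)
total length: 2307/32

CPV,OS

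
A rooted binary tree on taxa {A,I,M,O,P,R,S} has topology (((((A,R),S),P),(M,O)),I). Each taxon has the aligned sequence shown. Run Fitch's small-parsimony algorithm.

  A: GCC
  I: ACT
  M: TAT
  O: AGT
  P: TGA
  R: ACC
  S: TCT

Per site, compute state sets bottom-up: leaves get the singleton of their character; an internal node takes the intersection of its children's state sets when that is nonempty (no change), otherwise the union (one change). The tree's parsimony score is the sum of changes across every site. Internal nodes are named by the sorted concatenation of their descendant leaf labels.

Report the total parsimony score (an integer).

AR@0: {G} ∪ {A} = {A,G} (union, +1)
ARS@0: {A,G} ∪ {T} = {A,G,T} (union, +1)
APRS@0: {A,G,T} ∩ {T} = {T} (intersection, +0)
MO@0: {T} ∪ {A} = {A,T} (union, +1)
AMOPRS@0: {T} ∩ {A,T} = {T} (intersection, +0)
AIMOPRS@0: {T} ∪ {A} = {A,T} (union, +1)
AR@1: {C} ∩ {C} = {C} (intersection, +0)
ARS@1: {C} ∩ {C} = {C} (intersection, +0)
APRS@1: {C} ∪ {G} = {C,G} (union, +1)
MO@1: {A} ∪ {G} = {A,G} (union, +1)
AMOPRS@1: {C,G} ∩ {A,G} = {G} (intersection, +0)
AIMOPRS@1: {G} ∪ {C} = {C,G} (union, +1)
AR@2: {C} ∩ {C} = {C} (intersection, +0)
ARS@2: {C} ∪ {T} = {C,T} (union, +1)
APRS@2: {C,T} ∪ {A} = {A,C,T} (union, +1)
MO@2: {T} ∩ {T} = {T} (intersection, +0)
AMOPRS@2: {A,C,T} ∩ {T} = {T} (intersection, +0)
AIMOPRS@2: {T} ∩ {T} = {T} (intersection, +0)
per-site changes: [4, 3, 2]; total = 9

9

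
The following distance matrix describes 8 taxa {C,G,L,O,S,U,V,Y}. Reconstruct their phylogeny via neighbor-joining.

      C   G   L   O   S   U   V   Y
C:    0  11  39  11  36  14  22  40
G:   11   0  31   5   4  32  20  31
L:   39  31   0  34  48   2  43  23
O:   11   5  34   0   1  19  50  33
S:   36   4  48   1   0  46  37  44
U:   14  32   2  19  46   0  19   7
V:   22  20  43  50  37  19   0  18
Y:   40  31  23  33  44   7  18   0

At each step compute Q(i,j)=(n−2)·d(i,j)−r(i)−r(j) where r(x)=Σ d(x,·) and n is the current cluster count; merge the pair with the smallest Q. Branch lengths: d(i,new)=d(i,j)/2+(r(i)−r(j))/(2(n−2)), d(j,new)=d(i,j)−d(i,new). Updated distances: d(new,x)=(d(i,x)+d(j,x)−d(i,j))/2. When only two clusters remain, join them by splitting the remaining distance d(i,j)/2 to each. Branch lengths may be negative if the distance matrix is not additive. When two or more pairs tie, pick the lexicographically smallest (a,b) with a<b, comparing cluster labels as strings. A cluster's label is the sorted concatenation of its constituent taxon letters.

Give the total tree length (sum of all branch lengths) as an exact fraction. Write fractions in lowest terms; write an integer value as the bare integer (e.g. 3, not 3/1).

3999/64

1. join O+S (d=1, Q=-363) ⇒ OS; edges |O|=-19/4, |S|=23/4
  updated: d(C,OS)=23, d(G,OS)=4, d(L,OS)=81/2, d(OS,U)=32, d(OS,V)=43, d(OS,Y)=38
2. join G+OS (d=4, Q=-579/2) ⇒ GOS; edges |G|=-63/20, |OS|=143/20
  updated: d(C,GOS)=15, d(GOS,L)=135/4, d(GOS,U)=30, d(GOS,V)=59/2, d(GOS,Y)=65/2
3. join C+GOS (d=15, Q=-843/4) ⇒ CGOS; edges |C|=197/32, |GOS|=283/32
  updated: d(CGOS,L)=231/8, d(CGOS,U)=29/2, d(CGOS,V)=73/4, d(CGOS,Y)=115/4
4. join CGOS+V (d=73/4, Q=-1071/8) ⇒ CGOSV; edges |CGOS|=125/16, |V|=167/16
  updated: d(CGOSV,L)=429/16, d(CGOSV,U)=61/8, d(CGOSV,Y)=57/4
5. join CGOSV+Y (d=57/4, Q=-1031/16) ⇒ CGOSVY; edges |CGOSV|=527/64, |Y|=385/64
  updated: d(CGOSVY,L)=569/32, d(CGOSVY,U)=3/16
6. join CGOSVY+L (d=569/32, Q=-639/32) ⇒ CGLOSVY; edges |CGOSVY|=511/64, |L|=627/64
  updated: d(CGLOSVY,U)=-499/64
7. join CGLOSVY+U (d=-499/64) ⇒ CGLOSUVY; edges |CGLOSVY|=-499/128, |U|=-499/128
final tree: (((((C:197/32,(G:-63/20,(O:-19/4,S:23/4):143/20):283/32):125/16,V:167/16):527/64,Y:385/64):511/64,L:627/64):-499/128,U:-499/128)
total length: 3999/64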